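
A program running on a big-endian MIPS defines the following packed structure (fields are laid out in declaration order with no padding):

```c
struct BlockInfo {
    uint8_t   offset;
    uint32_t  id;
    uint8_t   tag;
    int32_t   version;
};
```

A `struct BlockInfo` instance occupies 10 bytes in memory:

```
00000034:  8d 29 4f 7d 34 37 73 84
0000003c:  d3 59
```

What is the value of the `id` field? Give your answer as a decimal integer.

693075252

`id` follows `offset` (1 byte), so it starts at byte offset 1 and occupies 4 bytes.
Bytes at offsets 1..4: 29 4F 7D 34.
In big-endian order the high byte comes first in memory.
The bytes are already most-significant first: 0x294F7D34.
0x294F7D34 = 693075252.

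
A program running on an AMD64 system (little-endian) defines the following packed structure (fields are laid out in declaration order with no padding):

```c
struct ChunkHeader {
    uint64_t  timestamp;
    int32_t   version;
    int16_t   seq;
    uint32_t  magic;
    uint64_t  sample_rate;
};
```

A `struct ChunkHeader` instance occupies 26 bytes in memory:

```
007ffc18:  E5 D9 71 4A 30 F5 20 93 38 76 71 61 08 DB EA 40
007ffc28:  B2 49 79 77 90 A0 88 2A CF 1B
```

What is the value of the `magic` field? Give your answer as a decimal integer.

`magic` follows `timestamp` (8 B), `version` (4 B), `seq` (2 B), so it starts at offset 8 + 4 + 2 = 14 and occupies 4 bytes.
Bytes at offsets 14..17: EA 40 B2 49.
Little-endian stores the least-significant byte at the lowest address.
Reassemble most-significant byte first: 49 B2 40 EA → 0x49B240EA.
0x49B240EA = 1236418794.

1236418794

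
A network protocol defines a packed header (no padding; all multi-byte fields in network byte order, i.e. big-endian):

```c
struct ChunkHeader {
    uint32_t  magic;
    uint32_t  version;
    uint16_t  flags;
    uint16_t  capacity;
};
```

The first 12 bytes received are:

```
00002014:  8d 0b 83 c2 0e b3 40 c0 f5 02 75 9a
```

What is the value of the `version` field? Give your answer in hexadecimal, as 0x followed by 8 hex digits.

`version` follows `magic` (4 bytes), so it starts at byte offset 4 and occupies 4 bytes.
Bytes at offsets 4..7: 0E B3 40 C0.
Big-endian stores the most-significant byte at the lowest address.
The bytes are already most-significant first: 0x0EB340C0.

0x0EB340C0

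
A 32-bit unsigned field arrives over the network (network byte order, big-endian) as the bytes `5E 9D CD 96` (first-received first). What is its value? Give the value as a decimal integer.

1587400086

Big-endian stores the most-significant byte at the lowest address.
The bytes are already most-significant first: 0x5E9DCD96.
0x5E9DCD96 = 1587400086.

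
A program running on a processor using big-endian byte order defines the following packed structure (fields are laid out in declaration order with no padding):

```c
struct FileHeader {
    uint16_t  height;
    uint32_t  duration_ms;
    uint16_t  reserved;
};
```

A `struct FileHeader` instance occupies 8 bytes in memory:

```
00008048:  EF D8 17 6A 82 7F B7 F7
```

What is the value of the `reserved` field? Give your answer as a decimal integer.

`reserved` follows `height` (2 B), `duration_ms` (4 B), so it starts at offset 2 + 4 = 6 and occupies 2 bytes.
Bytes at offsets 6..7: B7 F7.
In big-endian order the high byte comes first in memory.
The bytes are already most-significant first: 0xB7F7.
0xB7F7 = 47095.

47095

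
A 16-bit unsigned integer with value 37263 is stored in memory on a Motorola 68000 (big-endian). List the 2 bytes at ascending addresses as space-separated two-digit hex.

37263 in hexadecimal, padded to 16 bits, is 0x918F.
Split into bytes (most-significant first): 91 8F.
In big-endian order the high byte comes first in memory.
So the memory order matches the most-significant-first order: 91 8F.

91 8F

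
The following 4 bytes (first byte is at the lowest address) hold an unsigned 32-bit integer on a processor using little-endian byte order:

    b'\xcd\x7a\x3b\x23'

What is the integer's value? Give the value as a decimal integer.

591100621

Little-endian: lowest address holds the least-significant byte.
Reassemble most-significant byte first: 23 3B 7A CD → 0x233B7ACD.
0x233B7ACD = 591100621.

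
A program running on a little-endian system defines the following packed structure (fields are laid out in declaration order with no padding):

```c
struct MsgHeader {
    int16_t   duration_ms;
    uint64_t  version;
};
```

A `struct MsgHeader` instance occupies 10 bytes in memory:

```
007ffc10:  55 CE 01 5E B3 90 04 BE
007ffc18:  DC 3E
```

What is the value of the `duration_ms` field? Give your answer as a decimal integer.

`duration_ms` is the first field, at byte offset 0, occupying 2 bytes.
Bytes at offsets 0..1: 55 CE.
Little-endian: lowest address holds the least-significant byte.
Reassemble most-significant byte first: CE 55 → 0xCE55.
Top bit is set, so as a signed 16-bit value this is 0xCE55 − 2^16 = -12715.

-12715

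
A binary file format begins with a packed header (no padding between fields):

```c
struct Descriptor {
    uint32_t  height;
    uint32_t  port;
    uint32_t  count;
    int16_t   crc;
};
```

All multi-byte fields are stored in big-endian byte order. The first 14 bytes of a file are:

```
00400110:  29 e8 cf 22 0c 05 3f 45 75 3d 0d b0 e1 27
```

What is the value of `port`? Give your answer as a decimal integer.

`port` follows `height` (4 bytes), so it starts at byte offset 4 and occupies 4 bytes.
Bytes at offsets 4..7: 0C 05 3F 45.
Big-endian: lowest address holds the most-significant byte.
The bytes are already most-significant first: 0x0C053F45.
0x0C053F45 = 201670469.

201670469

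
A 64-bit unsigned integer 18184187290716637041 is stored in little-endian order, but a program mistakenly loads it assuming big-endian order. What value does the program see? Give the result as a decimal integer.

18184187290716637041 in 64-bit hexadecimal is 0xFC5B35FF38568771.
Stored little-endian, the bytes at ascending addresses are 71 87 56 38 FF 35 5B FC.
Read back as big-endian, the last byte is least significant, giving 0x71875638FF355BFC.
0x71875638FF355BFC = 8180602050941639676.

8180602050941639676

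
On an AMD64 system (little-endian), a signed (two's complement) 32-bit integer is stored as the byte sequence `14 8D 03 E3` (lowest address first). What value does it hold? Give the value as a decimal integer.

Little-endian: lowest address holds the least-significant byte.
Reassemble most-significant byte first: E3 03 8D 14 → 0xE3038D14.
Top bit is set, so as a signed 32-bit value this is 0xE3038D14 − 2^32 = -486306540.

-486306540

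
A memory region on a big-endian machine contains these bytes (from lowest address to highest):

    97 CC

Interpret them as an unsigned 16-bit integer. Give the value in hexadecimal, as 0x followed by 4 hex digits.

Big-endian: lowest address holds the most-significant byte.
The bytes are already most-significant first: 0x97CC.

0x97CC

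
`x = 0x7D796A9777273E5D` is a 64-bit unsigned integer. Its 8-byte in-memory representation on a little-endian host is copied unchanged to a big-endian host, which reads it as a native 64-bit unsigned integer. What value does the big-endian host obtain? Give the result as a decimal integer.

Stored little-endian, the bytes at ascending addresses are 5D 3E 27 77 97 6A 79 7D.
Read back as big-endian, the last byte is least significant, giving 0x5D3E2777976A797D.
0x5D3E2777976A797D = 6718851088678287741.

6718851088678287741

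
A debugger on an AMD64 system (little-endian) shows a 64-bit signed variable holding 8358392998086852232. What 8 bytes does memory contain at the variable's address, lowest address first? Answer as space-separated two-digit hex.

88 3E 14 A8 25 FA FE 73

8358392998086852232 in hexadecimal, padded to 64 bits, is 0x73FEFA25A8143E88.
Split into bytes (most-significant first): 73 FE FA 25 A8 14 3E 88.
Little-endian stores the least-significant byte at the lowest address.
So at ascending addresses the bytes are 88 3E 14 A8 25 FA FE 73.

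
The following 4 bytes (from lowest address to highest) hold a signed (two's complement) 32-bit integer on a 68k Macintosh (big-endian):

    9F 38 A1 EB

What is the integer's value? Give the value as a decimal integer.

Big-endian stores the most-significant byte at the lowest address.
The bytes are already most-significant first: 0x9F38A1EB.
Top bit is set, so as a signed 32-bit value this is 0x9F38A1EB − 2^32 = -1623678485.

-1623678485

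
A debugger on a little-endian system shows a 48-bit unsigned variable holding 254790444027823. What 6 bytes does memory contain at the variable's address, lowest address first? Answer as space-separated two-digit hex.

254790444027823 in hexadecimal, padded to 48 bits, is 0xE7BB05E88FAF.
Split into bytes (most-significant first): E7 BB 05 E8 8F AF.
Little-endian: lowest address holds the least-significant byte.
So at ascending addresses the bytes are AF 8F E8 05 BB E7.

AF 8F E8 05 BB E7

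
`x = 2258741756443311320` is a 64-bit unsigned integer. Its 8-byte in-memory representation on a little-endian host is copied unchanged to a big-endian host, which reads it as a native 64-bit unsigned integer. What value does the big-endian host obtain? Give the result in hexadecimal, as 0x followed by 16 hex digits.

0xD83C2500A9A9581F

2258741756443311320 in 64-bit hexadecimal is 0x1F58A9A900253CD8.
Stored little-endian, the bytes at ascending addresses are D8 3C 25 00 A9 A9 58 1F.
Read back as big-endian, the last byte is least significant, giving 0xD83C2500A9A9581F.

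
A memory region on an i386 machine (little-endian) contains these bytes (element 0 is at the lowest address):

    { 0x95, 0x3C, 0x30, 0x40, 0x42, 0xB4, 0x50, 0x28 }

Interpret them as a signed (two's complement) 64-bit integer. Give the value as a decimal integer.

Little-endian stores the least-significant byte at the lowest address.
Reassemble most-significant byte first: 28 50 B4 42 40 30 3C 95 → 0x2850B44240303C95.
0x2850B44240303C95 = 2905019956291714197.

2905019956291714197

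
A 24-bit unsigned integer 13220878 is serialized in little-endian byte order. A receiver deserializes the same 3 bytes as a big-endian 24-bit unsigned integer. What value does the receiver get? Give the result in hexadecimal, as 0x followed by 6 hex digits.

0x0EBCC9

13220878 in 24-bit hexadecimal is 0xC9BC0E.
Stored little-endian, the bytes at ascending addresses are 0E BC C9.
Read back as big-endian, the last byte is least significant, giving 0x0EBCC9.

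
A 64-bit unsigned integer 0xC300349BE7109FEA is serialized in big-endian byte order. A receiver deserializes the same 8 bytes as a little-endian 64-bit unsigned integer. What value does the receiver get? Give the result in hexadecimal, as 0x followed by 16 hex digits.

Stored big-endian, the bytes at ascending addresses are C3 00 34 9B E7 10 9F EA.
Read back as little-endian, the first byte is least significant, giving 0xEA9F10E79B3400C3.

0xEA9F10E79B3400C3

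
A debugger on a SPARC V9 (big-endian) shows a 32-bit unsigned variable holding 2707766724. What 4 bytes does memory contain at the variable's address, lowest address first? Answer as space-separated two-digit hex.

2707766724 in hexadecimal, padded to 32 bits, is 0xA1653DC4.
Split into bytes (most-significant first): A1 65 3D C4.
In big-endian order the high byte comes first in memory.
So the memory order matches the most-significant-first order: A1 65 3D C4.

A1 65 3D C4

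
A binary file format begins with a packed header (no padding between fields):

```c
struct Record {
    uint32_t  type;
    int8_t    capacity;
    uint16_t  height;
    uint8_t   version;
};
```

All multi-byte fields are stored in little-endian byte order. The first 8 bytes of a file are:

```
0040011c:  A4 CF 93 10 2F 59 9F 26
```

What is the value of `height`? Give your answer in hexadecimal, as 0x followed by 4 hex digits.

`height` follows `type` (4 B), `capacity` (1 B), so it starts at offset 4 + 1 = 5 and occupies 2 bytes.
Bytes at offsets 5..6: 59 9F.
Little-endian: lowest address holds the least-significant byte.
Reassemble most-significant byte first: 9F 59 → 0x9F59.

0x9F59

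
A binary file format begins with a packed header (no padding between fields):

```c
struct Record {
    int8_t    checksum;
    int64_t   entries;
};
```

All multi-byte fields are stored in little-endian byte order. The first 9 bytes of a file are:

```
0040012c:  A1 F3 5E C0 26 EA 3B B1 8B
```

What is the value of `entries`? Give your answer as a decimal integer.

-8380851554701254925

`entries` follows `checksum` (1 byte), so it starts at byte offset 1 and occupies 8 bytes.
Bytes at offsets 1..8: F3 5E C0 26 EA 3B B1 8B.
Little-endian: lowest address holds the least-significant byte.
Reassemble most-significant byte first: 8B B1 3B EA 26 C0 5E F3 → 0x8BB13BEA26C05EF3.
Top bit is set, so as a signed 64-bit value this is 0x8BB13BEA26C05EF3 − 2^64 = -8380851554701254925.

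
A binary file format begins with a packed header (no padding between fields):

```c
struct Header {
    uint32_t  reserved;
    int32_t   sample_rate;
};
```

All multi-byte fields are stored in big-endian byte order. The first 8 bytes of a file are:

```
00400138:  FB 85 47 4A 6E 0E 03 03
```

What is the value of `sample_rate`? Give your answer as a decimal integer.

1846412035

`sample_rate` follows `reserved` (4 bytes), so it starts at byte offset 4 and occupies 4 bytes.
Bytes at offsets 4..7: 6E 0E 03 03.
In big-endian order the high byte comes first in memory.
The bytes are already most-significant first: 0x6E0E0303.
0x6E0E0303 = 1846412035.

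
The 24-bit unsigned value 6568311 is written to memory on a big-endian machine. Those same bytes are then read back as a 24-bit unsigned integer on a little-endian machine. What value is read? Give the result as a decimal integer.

6568311 in 24-bit hexadecimal is 0x643977.
Stored big-endian, the bytes at ascending addresses are 64 39 77.
Read back as little-endian, the first byte is least significant, giving 0x773964.
0x773964 = 7813476.

7813476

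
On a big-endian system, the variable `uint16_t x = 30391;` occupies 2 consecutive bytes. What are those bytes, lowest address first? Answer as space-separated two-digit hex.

76 B7

30391 in hexadecimal, padded to 16 bits, is 0x76B7.
Split into bytes (most-significant first): 76 B7.
In big-endian order the high byte comes first in memory.
So the memory order matches the most-significant-first order: 76 B7.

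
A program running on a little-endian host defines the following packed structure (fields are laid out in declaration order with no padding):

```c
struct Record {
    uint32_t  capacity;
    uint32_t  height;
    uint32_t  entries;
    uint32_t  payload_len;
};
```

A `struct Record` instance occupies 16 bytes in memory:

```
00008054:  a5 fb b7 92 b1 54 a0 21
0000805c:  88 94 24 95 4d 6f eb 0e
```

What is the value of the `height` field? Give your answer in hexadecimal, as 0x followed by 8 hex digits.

`height` follows `capacity` (4 bytes), so it starts at byte offset 4 and occupies 4 bytes.
Bytes at offsets 4..7: B1 54 A0 21.
Little-endian: lowest address holds the least-significant byte.
Reassemble most-significant byte first: 21 A0 54 B1 → 0x21A054B1.

0x21A054B1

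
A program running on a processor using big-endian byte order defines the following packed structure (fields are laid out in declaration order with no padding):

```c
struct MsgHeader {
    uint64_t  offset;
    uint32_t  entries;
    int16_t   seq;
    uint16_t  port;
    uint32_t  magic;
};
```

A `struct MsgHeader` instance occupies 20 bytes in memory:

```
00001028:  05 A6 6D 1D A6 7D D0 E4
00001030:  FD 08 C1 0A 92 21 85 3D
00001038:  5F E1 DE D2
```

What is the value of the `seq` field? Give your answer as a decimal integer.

-28127

`seq` follows `offset` (8 B), `entries` (4 B), so it starts at offset 8 + 4 = 12 and occupies 2 bytes.
Bytes at offsets 12..13: 92 21.
Big-endian stores the most-significant byte at the lowest address.
The bytes are already most-significant first: 0x9221.
Top bit is set, so as a signed 16-bit value this is 0x9221 − 2^16 = -28127.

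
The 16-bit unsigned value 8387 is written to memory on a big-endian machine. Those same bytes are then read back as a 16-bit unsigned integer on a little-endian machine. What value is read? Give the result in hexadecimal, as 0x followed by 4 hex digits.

8387 in 16-bit hexadecimal is 0x20C3.
Stored big-endian, the bytes at ascending addresses are 20 C3.
Read back as little-endian, the first byte is least significant, giving 0xC320.

0xC320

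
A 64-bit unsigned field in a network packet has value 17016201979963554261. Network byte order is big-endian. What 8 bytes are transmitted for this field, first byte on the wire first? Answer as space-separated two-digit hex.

17016201979963554261 in hexadecimal, padded to 64 bits, is 0xEC25B18B8A06B9D5.
Split into bytes (most-significant first): EC 25 B1 8B 8A 06 B9 D5.
Big-endian: lowest address holds the most-significant byte.
So the memory order matches the most-significant-first order: EC 25 B1 8B 8A 06 B9 D5.

EC 25 B1 8B 8A 06 B9 D5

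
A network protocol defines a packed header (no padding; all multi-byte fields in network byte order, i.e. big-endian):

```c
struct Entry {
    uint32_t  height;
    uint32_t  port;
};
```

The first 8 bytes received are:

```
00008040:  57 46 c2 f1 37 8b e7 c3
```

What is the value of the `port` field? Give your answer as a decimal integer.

`port` follows `height` (4 bytes), so it starts at byte offset 4 and occupies 4 bytes.
Bytes at offsets 4..7: 37 8B E7 C3.
Big-endian: lowest address holds the most-significant byte.
The bytes are already most-significant first: 0x378BE7C3.
0x378BE7C3 = 931915715.

931915715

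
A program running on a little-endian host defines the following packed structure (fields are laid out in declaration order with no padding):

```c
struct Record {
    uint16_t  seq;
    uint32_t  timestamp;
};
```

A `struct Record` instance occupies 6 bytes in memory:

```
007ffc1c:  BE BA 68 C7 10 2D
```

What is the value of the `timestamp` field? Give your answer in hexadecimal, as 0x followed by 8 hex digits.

0x2D10C768

`timestamp` follows `seq` (2 bytes), so it starts at byte offset 2 and occupies 4 bytes.
Bytes at offsets 2..5: 68 C7 10 2D.
Little-endian stores the least-significant byte at the lowest address.
Reassemble most-significant byte first: 2D 10 C7 68 → 0x2D10C768.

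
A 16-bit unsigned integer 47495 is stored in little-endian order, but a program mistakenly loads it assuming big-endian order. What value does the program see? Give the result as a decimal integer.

34745

47495 in 16-bit hexadecimal is 0xB987.
Stored little-endian, the bytes at ascending addresses are 87 B9.
Read back as big-endian, the last byte is least significant, giving 0x87B9.
0x87B9 = 34745.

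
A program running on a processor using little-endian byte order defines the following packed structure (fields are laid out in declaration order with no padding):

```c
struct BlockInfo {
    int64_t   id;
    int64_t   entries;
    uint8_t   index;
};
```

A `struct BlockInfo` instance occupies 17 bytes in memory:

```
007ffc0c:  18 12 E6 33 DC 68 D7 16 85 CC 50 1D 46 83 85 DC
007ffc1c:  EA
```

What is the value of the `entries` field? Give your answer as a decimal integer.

-2556492876300104571

`entries` follows `id` (8 bytes), so it starts at byte offset 8 and occupies 8 bytes.
Bytes at offsets 8..15: 85 CC 50 1D 46 83 85 DC.
Little-endian: lowest address holds the least-significant byte.
Reassemble most-significant byte first: DC 85 83 46 1D 50 CC 85 → 0xDC8583461D50CC85.
Top bit is set, so as a signed 64-bit value this is 0xDC8583461D50CC85 − 2^64 = -2556492876300104571.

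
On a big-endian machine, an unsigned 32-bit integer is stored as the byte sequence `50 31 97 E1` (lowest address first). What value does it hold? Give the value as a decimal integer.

In big-endian order the high byte comes first in memory.
The bytes are already most-significant first: 0x503197E1.
0x503197E1 = 1345427425.

1345427425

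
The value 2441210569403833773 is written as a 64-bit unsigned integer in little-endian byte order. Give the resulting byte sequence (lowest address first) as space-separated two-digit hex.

AD 9D 3E 2B 14 EC E0 21

2441210569403833773 in hexadecimal, padded to 64 bits, is 0x21E0EC142B3E9DAD.
Split into bytes (most-significant first): 21 E0 EC 14 2B 3E 9D AD.
In little-endian order the low byte comes first in memory.
So at ascending addresses the bytes are AD 9D 3E 2B 14 EC E0 21.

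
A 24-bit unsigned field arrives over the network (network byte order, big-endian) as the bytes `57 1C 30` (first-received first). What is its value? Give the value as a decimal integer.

In big-endian order the high byte comes first in memory.
The bytes are already most-significant first: 0x571C30.
0x571C30 = 5708848.

5708848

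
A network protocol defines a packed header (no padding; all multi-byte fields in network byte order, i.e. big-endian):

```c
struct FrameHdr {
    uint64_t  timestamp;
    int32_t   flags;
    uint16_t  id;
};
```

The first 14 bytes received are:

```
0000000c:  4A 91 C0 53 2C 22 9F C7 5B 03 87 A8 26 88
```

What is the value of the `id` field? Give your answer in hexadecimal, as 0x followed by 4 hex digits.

0x2688

`id` follows `timestamp` (8 B), `flags` (4 B), so it starts at offset 8 + 4 = 12 and occupies 2 bytes.
Bytes at offsets 12..13: 26 88.
Big-endian: lowest address holds the most-significant byte.
The bytes are already most-significant first: 0x2688.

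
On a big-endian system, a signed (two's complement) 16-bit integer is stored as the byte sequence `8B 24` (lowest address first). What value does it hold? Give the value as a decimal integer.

-29916

In big-endian order the high byte comes first in memory.
The bytes are already most-significant first: 0x8B24.
Top bit is set, so as a signed 16-bit value this is 0x8B24 − 2^16 = -29916.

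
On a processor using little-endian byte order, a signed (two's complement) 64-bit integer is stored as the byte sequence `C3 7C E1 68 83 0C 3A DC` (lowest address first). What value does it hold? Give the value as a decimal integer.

-2577734078176330557

Little-endian stores the least-significant byte at the lowest address.
Reassemble most-significant byte first: DC 3A 0C 83 68 E1 7C C3 → 0xDC3A0C8368E17CC3.
Top bit is set, so as a signed 64-bit value this is 0xDC3A0C8368E17CC3 − 2^64 = -2577734078176330557.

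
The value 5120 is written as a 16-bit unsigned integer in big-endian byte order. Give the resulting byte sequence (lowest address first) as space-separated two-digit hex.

14 00

5120 in hexadecimal, padded to 16 bits, is 0x1400.
Split into bytes (most-significant first): 14 00.
Big-endian stores the most-significant byte at the lowest address.
So the memory order matches the most-significant-first order: 14 00.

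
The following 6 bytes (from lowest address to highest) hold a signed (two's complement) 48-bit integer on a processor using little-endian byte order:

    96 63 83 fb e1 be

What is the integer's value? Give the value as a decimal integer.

-71597180099690

Little-endian stores the least-significant byte at the lowest address.
Reassemble most-significant byte first: BE E1 FB 83 63 96 → 0xBEE1FB836396.
Top bit is set, so as a signed 48-bit value this is 0xBEE1FB836396 − 2^48 = -71597180099690.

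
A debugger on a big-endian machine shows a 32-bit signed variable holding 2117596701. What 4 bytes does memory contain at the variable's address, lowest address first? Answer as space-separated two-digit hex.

2117596701 in hexadecimal, padded to 32 bits, is 0x7E37F61D.
Split into bytes (most-significant first): 7E 37 F6 1D.
Big-endian stores the most-significant byte at the lowest address.
So the memory order matches the most-significant-first order: 7E 37 F6 1D.

7E 37 F6 1D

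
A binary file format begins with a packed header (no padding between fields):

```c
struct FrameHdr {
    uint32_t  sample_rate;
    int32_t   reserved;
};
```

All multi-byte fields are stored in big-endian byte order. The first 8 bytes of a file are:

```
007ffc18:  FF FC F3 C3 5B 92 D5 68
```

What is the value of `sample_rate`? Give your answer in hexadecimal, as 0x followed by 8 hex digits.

`sample_rate` is the first field, at byte offset 0, occupying 4 bytes.
Bytes at offsets 0..3: FF FC F3 C3.
Big-endian stores the most-significant byte at the lowest address.
The bytes are already most-significant first: 0xFFFCF3C3.

0xFFFCF3C3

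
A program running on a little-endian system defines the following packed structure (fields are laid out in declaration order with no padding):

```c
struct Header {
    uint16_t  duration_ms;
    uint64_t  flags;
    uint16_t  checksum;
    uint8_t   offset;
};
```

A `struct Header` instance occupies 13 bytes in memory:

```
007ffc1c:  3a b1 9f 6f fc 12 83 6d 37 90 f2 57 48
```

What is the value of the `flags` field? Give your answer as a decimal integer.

10391895074907385759

`flags` follows `duration_ms` (2 bytes), so it starts at byte offset 2 and occupies 8 bytes.
Bytes at offsets 2..9: 9F 6F FC 12 83 6D 37 90.
Little-endian stores the least-significant byte at the lowest address.
Reassemble most-significant byte first: 90 37 6D 83 12 FC 6F 9F → 0x90376D8312FC6F9F.
0x90376D8312FC6F9F = 10391895074907385759.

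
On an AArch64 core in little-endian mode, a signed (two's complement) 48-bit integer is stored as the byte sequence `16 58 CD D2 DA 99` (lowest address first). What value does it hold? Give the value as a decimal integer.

-112309858117610

In little-endian order the low byte comes first in memory.
Reassemble most-significant byte first: 99 DA D2 CD 58 16 → 0x99DAD2CD5816.
Top bit is set, so as a signed 48-bit value this is 0x99DAD2CD5816 − 2^48 = -112309858117610.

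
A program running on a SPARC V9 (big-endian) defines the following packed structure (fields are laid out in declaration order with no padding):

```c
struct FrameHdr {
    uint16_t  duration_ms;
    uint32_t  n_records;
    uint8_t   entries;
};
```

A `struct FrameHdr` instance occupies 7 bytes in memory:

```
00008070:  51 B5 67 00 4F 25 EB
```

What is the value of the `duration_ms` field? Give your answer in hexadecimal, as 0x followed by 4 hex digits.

0x51B5

`duration_ms` is the first field, at byte offset 0, occupying 2 bytes.
Bytes at offsets 0..1: 51 B5.
In big-endian order the high byte comes first in memory.
The bytes are already most-significant first: 0x51B5.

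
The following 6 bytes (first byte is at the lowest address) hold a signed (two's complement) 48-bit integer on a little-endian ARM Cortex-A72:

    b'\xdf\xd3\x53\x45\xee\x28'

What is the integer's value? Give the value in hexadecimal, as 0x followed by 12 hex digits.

0x28EE4553D3DF

Little-endian stores the least-significant byte at the lowest address.
Reassemble most-significant byte first: 28 EE 45 53 D3 DF → 0x28EE4553D3DF.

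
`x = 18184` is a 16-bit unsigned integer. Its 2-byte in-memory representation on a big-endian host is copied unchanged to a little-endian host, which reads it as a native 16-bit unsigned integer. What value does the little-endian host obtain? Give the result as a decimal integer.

18184 in 16-bit hexadecimal is 0x4708.
Stored big-endian, the bytes at ascending addresses are 47 08.
Read back as little-endian, the first byte is least significant, giving 0x0847.
0x0847 = 2119.

2119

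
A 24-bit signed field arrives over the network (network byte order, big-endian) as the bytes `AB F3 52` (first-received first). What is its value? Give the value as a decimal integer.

-5508270

In big-endian order the high byte comes first in memory.
The bytes are already most-significant first: 0xABF352.
Top bit is set, so as a signed 24-bit value this is 0xABF352 − 2^24 = -5508270.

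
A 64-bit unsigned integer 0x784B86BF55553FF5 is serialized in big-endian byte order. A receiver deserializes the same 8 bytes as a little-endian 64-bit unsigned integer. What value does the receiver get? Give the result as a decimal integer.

Stored big-endian, the bytes at ascending addresses are 78 4B 86 BF 55 55 3F F5.
Read back as little-endian, the first byte is least significant, giving 0xF53F5555BF864B78.
0xF53F5555BF864B78 = 17671937289598946168.

17671937289598946168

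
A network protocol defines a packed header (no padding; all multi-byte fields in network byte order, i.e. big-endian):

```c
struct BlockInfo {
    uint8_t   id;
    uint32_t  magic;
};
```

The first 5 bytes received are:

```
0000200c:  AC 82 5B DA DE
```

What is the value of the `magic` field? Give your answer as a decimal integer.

2187057886

`magic` follows `id` (1 byte), so it starts at byte offset 1 and occupies 4 bytes.
Bytes at offsets 1..4: 82 5B DA DE.
In big-endian order the high byte comes first in memory.
The bytes are already most-significant first: 0x825BDADE.
0x825BDADE = 2187057886.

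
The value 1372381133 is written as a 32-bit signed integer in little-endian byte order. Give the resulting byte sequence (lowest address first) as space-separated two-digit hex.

1372381133 in hexadecimal, padded to 32 bits, is 0x51CCDFCD.
Split into bytes (most-significant first): 51 CC DF CD.
In little-endian order the low byte comes first in memory.
So at ascending addresses the bytes are CD DF CC 51.

CD DF CC 51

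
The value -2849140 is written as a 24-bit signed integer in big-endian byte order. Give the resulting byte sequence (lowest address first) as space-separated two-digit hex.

D4 86 8C

Two's complement of -2849140 in 24 bits: 2849140 = 0x2B7974; invert → 0xD4868B; add 1 → 0xD4868C.
Split into bytes (most-significant first): D4 86 8C.
Big-endian: lowest address holds the most-significant byte.
So the memory order matches the most-significant-first order: D4 86 8C.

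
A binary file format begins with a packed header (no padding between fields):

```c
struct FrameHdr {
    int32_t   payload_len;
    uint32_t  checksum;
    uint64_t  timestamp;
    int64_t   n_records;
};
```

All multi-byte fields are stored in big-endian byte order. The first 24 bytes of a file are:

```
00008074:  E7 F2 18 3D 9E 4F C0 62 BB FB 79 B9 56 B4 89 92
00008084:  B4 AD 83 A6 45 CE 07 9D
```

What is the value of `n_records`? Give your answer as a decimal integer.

-5427537225752639587

`n_records` follows `payload_len` (4 B), `checksum` (4 B), `timestamp` (8 B), so it starts at offset 4 + 4 + 8 = 16 and occupies 8 bytes.
Bytes at offsets 16..23: B4 AD 83 A6 45 CE 07 9D.
In big-endian order the high byte comes first in memory.
The bytes are already most-significant first: 0xB4AD83A645CE079D.
Top bit is set, so as a signed 64-bit value this is 0xB4AD83A645CE079D − 2^64 = -5427537225752639587.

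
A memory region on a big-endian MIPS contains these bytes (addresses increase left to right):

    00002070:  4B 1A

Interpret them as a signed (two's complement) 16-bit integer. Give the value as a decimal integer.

19226

Big-endian stores the most-significant byte at the lowest address.
The bytes are already most-significant first: 0x4B1A.
0x4B1A = 19226.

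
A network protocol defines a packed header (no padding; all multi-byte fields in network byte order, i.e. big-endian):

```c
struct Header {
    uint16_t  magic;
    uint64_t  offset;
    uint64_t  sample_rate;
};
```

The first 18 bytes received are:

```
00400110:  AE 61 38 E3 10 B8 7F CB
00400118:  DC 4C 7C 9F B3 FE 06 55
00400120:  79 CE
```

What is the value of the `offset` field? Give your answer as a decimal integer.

`offset` follows `magic` (2 bytes), so it starts at byte offset 2 and occupies 8 bytes.
Bytes at offsets 2..9: 38 E3 10 B8 7F CB DC 4C.
Big-endian stores the most-significant byte at the lowest address.
The bytes are already most-significant first: 0x38E310B87FCBDC4C.
0x38E310B87FCBDC4C = 4099138470441376844.

4099138470441376844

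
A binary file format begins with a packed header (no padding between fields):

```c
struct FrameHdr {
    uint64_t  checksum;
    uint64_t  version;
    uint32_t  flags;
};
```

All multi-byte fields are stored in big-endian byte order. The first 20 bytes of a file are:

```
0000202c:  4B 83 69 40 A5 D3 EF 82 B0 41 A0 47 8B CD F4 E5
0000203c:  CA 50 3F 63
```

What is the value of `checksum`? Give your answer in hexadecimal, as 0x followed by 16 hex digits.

0x4B836940A5D3EF82

`checksum` is the first field, at byte offset 0, occupying 8 bytes.
Bytes at offsets 0..7: 4B 83 69 40 A5 D3 EF 82.
Big-endian: lowest address holds the most-significant byte.
The bytes are already most-significant first: 0x4B836940A5D3EF82.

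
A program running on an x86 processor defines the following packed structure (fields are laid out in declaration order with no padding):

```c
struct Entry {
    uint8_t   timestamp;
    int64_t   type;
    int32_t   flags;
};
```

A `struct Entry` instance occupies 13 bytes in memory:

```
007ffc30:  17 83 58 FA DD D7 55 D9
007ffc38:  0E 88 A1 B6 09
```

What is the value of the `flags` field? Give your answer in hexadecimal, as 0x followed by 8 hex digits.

0x09B6A188

`flags` follows `timestamp` (1 B), `type` (8 B), so it starts at offset 1 + 8 = 9 and occupies 4 bytes.
Bytes at offsets 9..12: 88 A1 B6 09.
Little-endian: lowest address holds the least-significant byte.
Reassemble most-significant byte first: 09 B6 A1 88 → 0x09B6A188.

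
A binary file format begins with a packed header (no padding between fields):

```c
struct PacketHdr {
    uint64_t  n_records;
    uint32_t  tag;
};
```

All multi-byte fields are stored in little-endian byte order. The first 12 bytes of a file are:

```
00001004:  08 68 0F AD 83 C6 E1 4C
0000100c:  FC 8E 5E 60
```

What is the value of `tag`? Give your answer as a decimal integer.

`tag` follows `n_records` (8 bytes), so it starts at byte offset 8 and occupies 4 bytes.
Bytes at offsets 8..11: FC 8E 5E 60.
In little-endian order the low byte comes first in memory.
Reassemble most-significant byte first: 60 5E 8E FC → 0x605E8EFC.
0x605E8EFC = 1616809724.

1616809724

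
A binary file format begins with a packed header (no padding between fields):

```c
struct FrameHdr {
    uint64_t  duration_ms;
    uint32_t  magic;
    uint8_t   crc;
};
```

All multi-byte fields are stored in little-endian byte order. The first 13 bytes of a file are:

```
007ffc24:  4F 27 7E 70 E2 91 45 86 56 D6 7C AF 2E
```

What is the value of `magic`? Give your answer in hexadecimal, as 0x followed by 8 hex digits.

0xAF7CD656

`magic` follows `duration_ms` (8 bytes), so it starts at byte offset 8 and occupies 4 bytes.
Bytes at offsets 8..11: 56 D6 7C AF.
Little-endian: lowest address holds the least-significant byte.
Reassemble most-significant byte first: AF 7C D6 56 → 0xAF7CD656.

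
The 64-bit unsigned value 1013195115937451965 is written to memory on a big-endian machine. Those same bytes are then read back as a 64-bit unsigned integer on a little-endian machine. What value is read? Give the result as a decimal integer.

1013195115937451965 in 64-bit hexadecimal is 0x0E0F9796FD9CCFBD.
Stored big-endian, the bytes at ascending addresses are 0E 0F 97 96 FD 9C CF BD.
Read back as little-endian, the first byte is least significant, giving 0xBDCF9CFD96970F0E.
0xBDCF9CFD96970F0E = 13677323206314626830.

13677323206314626830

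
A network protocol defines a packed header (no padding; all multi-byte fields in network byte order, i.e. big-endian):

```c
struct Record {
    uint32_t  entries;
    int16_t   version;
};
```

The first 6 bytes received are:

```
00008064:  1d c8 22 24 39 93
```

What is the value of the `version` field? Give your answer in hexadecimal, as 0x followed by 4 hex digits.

`version` follows `entries` (4 bytes), so it starts at byte offset 4 and occupies 2 bytes.
Bytes at offsets 4..5: 39 93.
Big-endian stores the most-significant byte at the lowest address.
The bytes are already most-significant first: 0x3993.

0x3993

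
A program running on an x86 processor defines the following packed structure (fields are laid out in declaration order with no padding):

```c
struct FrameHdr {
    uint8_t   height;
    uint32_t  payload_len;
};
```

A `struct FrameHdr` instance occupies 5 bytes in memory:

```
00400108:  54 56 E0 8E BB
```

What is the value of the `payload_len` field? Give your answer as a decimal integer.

`payload_len` follows `height` (1 byte), so it starts at byte offset 1 and occupies 4 bytes.
Bytes at offsets 1..4: 56 E0 8E BB.
Little-endian stores the least-significant byte at the lowest address.
Reassemble most-significant byte first: BB 8E E0 56 → 0xBB8EE056.
0xBB8EE056 = 3146702934.

3146702934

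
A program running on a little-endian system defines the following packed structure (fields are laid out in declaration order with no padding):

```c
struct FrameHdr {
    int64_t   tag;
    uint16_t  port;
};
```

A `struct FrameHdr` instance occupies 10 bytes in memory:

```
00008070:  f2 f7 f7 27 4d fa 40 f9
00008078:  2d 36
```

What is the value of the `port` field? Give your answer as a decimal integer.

13869

`port` follows `tag` (8 bytes), so it starts at byte offset 8 and occupies 2 bytes.
Bytes at offsets 8..9: 2D 36.
Little-endian stores the least-significant byte at the lowest address.
Reassemble most-significant byte first: 36 2D → 0x362D.
0x362D = 13869.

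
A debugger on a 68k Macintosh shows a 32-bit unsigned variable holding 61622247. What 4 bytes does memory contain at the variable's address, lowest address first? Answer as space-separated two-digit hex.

61622247 in hexadecimal, padded to 32 bits, is 0x03AC47E7.
Split into bytes (most-significant first): 03 AC 47 E7.
In big-endian order the high byte comes first in memory.
So the memory order matches the most-significant-first order: 03 AC 47 E7.

03 AC 47 E7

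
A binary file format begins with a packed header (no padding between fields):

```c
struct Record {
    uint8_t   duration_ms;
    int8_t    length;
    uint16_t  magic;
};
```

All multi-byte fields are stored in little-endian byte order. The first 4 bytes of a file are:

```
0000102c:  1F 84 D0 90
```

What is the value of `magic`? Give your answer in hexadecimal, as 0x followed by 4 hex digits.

`magic` follows `duration_ms` (1 B), `length` (1 B), so it starts at offset 1 + 1 = 2 and occupies 2 bytes.
Bytes at offsets 2..3: D0 90.
In little-endian order the low byte comes first in memory.
Reassemble most-significant byte first: 90 D0 → 0x90D0.

0x90D0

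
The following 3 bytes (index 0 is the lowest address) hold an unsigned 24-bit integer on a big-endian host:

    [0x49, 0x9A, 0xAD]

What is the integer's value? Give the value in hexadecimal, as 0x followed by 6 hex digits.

0x499AAD

Big-endian: lowest address holds the most-significant byte.
The bytes are already most-significant first: 0x499AAD.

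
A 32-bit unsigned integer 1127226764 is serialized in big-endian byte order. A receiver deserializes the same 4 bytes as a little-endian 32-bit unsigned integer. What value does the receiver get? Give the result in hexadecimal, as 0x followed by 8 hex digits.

0x8C1D3043

1127226764 in 32-bit hexadecimal is 0x43301D8C.
Stored big-endian, the bytes at ascending addresses are 43 30 1D 8C.
Read back as little-endian, the first byte is least significant, giving 0x8C1D3043.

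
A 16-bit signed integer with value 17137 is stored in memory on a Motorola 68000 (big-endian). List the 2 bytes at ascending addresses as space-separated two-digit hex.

17137 in hexadecimal, padded to 16 bits, is 0x42F1.
Split into bytes (most-significant first): 42 F1.
Big-endian stores the most-significant byte at the lowest address.
So the memory order matches the most-significant-first order: 42 F1.

42 F1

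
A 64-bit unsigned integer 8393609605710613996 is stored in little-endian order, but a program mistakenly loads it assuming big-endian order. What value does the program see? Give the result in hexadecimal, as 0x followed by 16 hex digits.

8393609605710613996 in 64-bit hexadecimal is 0x747C177713B00DEC.
Stored little-endian, the bytes at ascending addresses are EC 0D B0 13 77 17 7C 74.
Read back as big-endian, the last byte is least significant, giving 0xEC0DB01377177C74.

0xEC0DB01377177C74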